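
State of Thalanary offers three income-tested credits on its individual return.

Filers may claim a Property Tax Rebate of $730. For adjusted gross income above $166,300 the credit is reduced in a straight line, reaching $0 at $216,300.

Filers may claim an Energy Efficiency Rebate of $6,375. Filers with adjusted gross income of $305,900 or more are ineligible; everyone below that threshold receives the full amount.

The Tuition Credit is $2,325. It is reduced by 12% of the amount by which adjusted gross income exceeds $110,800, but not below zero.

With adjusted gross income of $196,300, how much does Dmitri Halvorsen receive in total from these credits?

Property Tax Rebate: $196,300 is $30,000 into a $50,000 phase-out range, leaving 20,000/50,000 of the credit: $730 × 20,000/50,000 = $292.
Energy Efficiency Rebate: $196,300 is below the $305,900 cutoff, so the full $6,375 applies.
Tuition Credit: 12% of the $85,500 excess over $110,800 is $10,260 ≥ base, so the credit is $0.
Total: $292 + $6,375 + $0 = $6,667.

$6,667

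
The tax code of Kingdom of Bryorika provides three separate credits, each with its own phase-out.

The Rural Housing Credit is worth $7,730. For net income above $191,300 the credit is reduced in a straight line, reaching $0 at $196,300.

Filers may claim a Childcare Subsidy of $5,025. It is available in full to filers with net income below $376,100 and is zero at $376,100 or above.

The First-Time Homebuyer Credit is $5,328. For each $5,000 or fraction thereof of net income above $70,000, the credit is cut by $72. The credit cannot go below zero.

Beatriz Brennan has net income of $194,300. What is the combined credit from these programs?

Rural Housing Credit: $194,300 is $3,000 into a $5,000 phase-out range, leaving 2,000/5,000 of the credit: $7,730 × 2,000/5,000 = $3,092.
Childcare Subsidy: $194,300 is below the $376,100 cutoff, so the full $5,025 applies.
First-Time Homebuyer Credit: income exceeds $70,000 by $124,300, which is 25 full-or-partial $5,000 increments; reduction = 25 × $72 = $1,800, leaving $3,528.
Total: $3,092 + $5,025 + $3,528 = $11,645.

$11,645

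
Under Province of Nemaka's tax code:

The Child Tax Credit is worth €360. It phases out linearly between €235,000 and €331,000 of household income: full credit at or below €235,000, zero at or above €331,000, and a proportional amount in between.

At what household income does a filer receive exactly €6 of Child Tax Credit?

€6 is 6/360 of the full €360, so 354/360 of the €96,000 range has been used: income = €235,000 + €96,000 × 354/360 = €329,400.

€329,400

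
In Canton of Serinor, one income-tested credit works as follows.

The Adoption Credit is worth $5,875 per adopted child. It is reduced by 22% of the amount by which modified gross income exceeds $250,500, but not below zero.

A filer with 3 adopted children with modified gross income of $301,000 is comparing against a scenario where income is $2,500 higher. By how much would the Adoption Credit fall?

At $301,000 — base = 3 × $5,875 = $17,625. 22% of the $50,500 excess over $250,500 is $11,110; credit = $17,625 − $11,110 = $6,515.
At $303,500 — base = 3 × $5,875 = $17,625. 22% of the $53,000 excess over $250,500 is $11,660; credit = $17,625 − $11,660 = $5,965.
Lost: $6,515 − $5,965 = $550.

$550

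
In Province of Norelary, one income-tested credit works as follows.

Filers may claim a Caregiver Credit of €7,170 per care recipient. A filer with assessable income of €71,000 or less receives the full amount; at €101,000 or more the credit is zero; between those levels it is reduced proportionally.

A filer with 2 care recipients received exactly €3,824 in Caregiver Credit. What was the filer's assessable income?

€93,000

Full credit = 2 × €7,170 = €14,340.
€3,824 is 3,824/14,340 of the full €14,340, so 10,516/14,340 of the €30,000 range has been used: income = €71,000 + €30,000 × 10,516/14,340 = €93,000.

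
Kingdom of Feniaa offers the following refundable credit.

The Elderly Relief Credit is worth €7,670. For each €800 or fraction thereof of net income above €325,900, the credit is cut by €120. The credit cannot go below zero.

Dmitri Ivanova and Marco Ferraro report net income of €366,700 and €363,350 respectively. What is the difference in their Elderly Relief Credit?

Dmitri (€366,700): Elderly Relief Credit: income exceeds €325,900 by €40,800, which is 51 full-or-partial €800 increments; reduction = 51 × €120 = €6,120, leaving €1,550.
Marco (€363,350): Elderly Relief Credit: income exceeds €325,900 by €37,450, which is 47 full-or-partial €800 increments; reduction = 47 × €120 = €5,640, leaving €2,030.
Difference: |€1,550 − €2,030| = €480.

€480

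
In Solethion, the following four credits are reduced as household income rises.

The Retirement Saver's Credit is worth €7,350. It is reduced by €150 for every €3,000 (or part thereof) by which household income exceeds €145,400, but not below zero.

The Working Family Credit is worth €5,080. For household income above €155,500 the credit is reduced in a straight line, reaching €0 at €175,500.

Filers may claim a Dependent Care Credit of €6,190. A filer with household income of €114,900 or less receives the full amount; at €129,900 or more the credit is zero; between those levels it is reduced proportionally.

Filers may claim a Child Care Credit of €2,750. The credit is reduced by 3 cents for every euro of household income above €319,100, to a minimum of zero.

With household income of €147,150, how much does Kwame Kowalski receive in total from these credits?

€15,030

Retirement Saver's Credit: income exceeds €145,400 by €1,750, which is 1 full-or-partial €3,000 increment; reduction = 1 × €150 = €150, leaving €7,200.
Working Family Credit: €147,150 is at or below the €155,500 threshold, so the full €5,080 applies.
Dependent Care Credit: €147,150 is at or above €129,900, so the credit is €0.
Child Care Credit: €147,150 is at or below the €319,100 threshold, so the full €2,750 applies.
Total: €7,200 + €5,080 + €0 + €2,750 = €15,030.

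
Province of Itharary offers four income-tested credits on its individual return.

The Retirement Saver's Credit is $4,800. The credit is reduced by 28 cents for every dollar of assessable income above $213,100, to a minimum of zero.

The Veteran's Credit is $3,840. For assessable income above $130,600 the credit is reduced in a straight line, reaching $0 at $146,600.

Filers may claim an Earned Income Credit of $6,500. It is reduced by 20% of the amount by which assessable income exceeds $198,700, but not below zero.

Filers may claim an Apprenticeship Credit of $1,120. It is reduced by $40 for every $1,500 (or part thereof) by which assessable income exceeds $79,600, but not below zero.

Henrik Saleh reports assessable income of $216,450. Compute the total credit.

Retirement Saver's Credit: 28% of the $3,350 excess over $213,100 is $938; credit = $4,800 − $938 = $3,862.
Veteran's Credit: $216,450 is at or above $146,600, so the credit is $0.
Earned Income Credit: 20% of the $17,750 excess over $198,700 is $3,550; credit = $6,500 − $3,550 = $2,950.
Apprenticeship Credit: income exceeds $79,600 by $136,850 → 92 increments × $40 = $3,680 ≥ base, so the credit is $0.
Total: $3,862 + $0 + $2,950 + $0 = $6,812.

$6,812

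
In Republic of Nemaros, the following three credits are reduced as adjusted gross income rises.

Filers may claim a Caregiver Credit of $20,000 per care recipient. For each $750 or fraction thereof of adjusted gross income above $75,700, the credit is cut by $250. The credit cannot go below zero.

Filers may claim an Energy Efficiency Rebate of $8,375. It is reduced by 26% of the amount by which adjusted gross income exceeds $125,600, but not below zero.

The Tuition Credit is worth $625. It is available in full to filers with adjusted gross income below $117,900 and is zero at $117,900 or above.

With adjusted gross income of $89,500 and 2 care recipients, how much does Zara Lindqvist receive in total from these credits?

$44,250

Caregiver Credit: base = 2 × $20,000 = $40,000. income exceeds $75,700 by $13,800, which is 19 full-or-partial $750 increments; reduction = 19 × $250 = $4,750, leaving $35,250.
Energy Efficiency Rebate: $89,500 is at or below the $125,600 threshold, so the full $8,375 applies.
Tuition Credit: $89,500 is below the $117,900 cutoff, so the full $625 applies.
Total: $35,250 + $8,375 + $625 = $44,250.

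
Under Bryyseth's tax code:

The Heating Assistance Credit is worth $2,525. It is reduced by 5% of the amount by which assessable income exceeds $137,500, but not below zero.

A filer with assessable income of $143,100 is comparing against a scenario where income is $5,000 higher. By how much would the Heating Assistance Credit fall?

At $143,100 — 5% of the $5,600 excess over $137,500 is $280; credit = $2,525 − $280 = $2,245.
At $148,100 — 5% of the $10,600 excess over $137,500 is $530; credit = $2,525 − $530 = $1,995.
Lost: $2,245 − $1,995 = $250.

$250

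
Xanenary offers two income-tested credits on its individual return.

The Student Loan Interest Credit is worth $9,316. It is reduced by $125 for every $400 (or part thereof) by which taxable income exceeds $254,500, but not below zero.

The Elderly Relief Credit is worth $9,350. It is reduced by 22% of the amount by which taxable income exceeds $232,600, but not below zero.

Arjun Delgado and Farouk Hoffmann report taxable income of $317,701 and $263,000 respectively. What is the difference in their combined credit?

$9,228

Arjun ($317,701): Student Loan Interest Credit: income exceeds $254,500 by $63,201 → 159 increments × $125 = $19,875 ≥ base, so the credit is $0. Elderly Relief Credit: 22% of the $85,101 excess over $232,600 is $18,722.22 ≥ base, so the credit is $0. total $0 + $0 = $0
Farouk ($263,000): Student Loan Interest Credit: income exceeds $254,500 by $8,500, which is 22 full-or-partial $400 increments; reduction = 22 × $125 = $2,750, leaving $6,566. Elderly Relief Credit: 22% of the $30,400 excess over $232,600 is $6,688; credit = $9,350 − $6,688 = $2,662. total $6,566 + $2,662 = $9,228
Difference: |$0 − $9,228| = $9,228.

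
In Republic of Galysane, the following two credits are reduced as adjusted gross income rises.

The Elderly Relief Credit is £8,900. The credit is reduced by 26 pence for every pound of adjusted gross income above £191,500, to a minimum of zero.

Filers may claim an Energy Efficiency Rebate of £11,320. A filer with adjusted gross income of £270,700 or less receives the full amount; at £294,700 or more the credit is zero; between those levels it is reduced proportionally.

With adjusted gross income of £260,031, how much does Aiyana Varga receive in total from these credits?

£11,320

Elderly Relief Credit: 26% of the £68,531 excess over £191,500 is £17,818.06 ≥ base, so the credit is £0.
Energy Efficiency Rebate: £260,031 is at or below the £270,700 threshold, so the full £11,320 applies.
Total: £0 + £11,320 = £11,320.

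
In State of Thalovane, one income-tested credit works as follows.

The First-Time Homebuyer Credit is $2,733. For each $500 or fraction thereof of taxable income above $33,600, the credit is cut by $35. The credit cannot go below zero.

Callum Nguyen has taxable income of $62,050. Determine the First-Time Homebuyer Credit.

First-Time Homebuyer Credit: income exceeds $33,600 by $28,450, which is 57 full-or-partial $500 increments; reduction = 57 × $35 = $1,995, leaving $738.

$738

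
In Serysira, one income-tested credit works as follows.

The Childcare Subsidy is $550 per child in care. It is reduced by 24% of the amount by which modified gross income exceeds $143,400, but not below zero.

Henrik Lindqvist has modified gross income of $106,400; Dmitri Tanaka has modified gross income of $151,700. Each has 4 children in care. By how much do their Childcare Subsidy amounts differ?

$1,992

Henrik ($106,400): Childcare Subsidy: base = 4 × $550 = $2,200. $106,400 is at or below the $143,400 threshold, so the full $2,200 applies.
Dmitri ($151,700): Childcare Subsidy: base = 4 × $550 = $2,200. 24% of the $8,300 excess over $143,400 is $1,992; credit = $2,200 − $1,992 = $208.
Difference: |$2,200 − $208| = $1,992.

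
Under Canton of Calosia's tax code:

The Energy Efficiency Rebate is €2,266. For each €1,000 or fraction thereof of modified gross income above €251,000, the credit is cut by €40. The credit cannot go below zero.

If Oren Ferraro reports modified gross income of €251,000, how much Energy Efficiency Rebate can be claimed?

€2,266

Energy Efficiency Rebate: €251,000 is at or below the €251,000 threshold, so the full €2,266 applies.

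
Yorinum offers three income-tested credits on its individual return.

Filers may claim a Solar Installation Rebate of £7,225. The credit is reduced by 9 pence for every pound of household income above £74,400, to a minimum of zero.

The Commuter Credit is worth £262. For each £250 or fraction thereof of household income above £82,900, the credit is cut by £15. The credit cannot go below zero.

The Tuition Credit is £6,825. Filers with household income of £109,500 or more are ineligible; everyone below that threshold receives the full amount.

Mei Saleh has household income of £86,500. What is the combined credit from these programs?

£12,998

Solar Installation Rebate: 9% of the £12,100 excess over £74,400 is £1,089; credit = £7,225 − £1,089 = £6,136.
Commuter Credit: income exceeds £82,900 by £3,600, which is 15 full-or-partial £250 increments; reduction = 15 × £15 = £225, leaving £37.
Tuition Credit: £86,500 is below the £109,500 cutoff, so the full £6,825 applies.
Total: £6,136 + £37 + £6,825 = £12,998.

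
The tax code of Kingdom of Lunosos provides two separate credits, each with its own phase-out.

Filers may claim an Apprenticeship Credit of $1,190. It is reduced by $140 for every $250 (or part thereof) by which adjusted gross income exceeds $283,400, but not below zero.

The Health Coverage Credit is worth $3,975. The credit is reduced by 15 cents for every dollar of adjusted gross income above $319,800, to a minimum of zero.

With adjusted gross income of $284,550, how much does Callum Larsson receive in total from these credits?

$4,465

Apprenticeship Credit: income exceeds $283,400 by $1,150, which is 5 full-or-partial $250 increments; reduction = 5 × $140 = $700, leaving $490.
Health Coverage Credit: $284,550 is at or below the $319,800 threshold, so the full $3,975 applies.
Total: $490 + $3,975 = $4,465.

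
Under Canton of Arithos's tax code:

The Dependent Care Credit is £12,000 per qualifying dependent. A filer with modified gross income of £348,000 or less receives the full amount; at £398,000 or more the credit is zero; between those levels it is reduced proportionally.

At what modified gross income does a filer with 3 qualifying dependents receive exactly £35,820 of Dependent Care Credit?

Full credit = 3 × £12,000 = £36,000.
£35,820 is 35,820/36,000 of the full £36,000, so 180/36,000 of the £50,000 range has been used: income = £348,000 + £50,000 × 180/36,000 = £348,250.

£348,250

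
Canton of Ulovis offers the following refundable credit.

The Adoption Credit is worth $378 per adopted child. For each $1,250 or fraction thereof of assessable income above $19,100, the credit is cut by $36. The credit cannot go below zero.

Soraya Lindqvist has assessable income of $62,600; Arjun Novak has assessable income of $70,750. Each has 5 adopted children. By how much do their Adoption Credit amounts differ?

$252

Soraya ($62,600): Adoption Credit: base = 5 × $378 = $1,890. income exceeds $19,100 by $43,500, which is 35 full-or-partial $1,250 increments; reduction = 35 × $36 = $1,260, leaving $630.
Arjun ($70,750): Adoption Credit: base = 5 × $378 = $1,890. income exceeds $19,100 by $51,650, which is 42 full-or-partial $1,250 increments; reduction = 42 × $36 = $1,512, leaving $378.
Difference: |$630 − $378| = $252.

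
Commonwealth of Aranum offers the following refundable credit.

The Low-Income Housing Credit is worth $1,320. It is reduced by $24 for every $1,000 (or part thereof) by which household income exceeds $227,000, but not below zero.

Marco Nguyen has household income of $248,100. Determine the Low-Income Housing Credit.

$792

Low-Income Housing Credit: income exceeds $227,000 by $21,100, which is 22 full-or-partial $1,000 increments; reduction = 22 × $24 = $528, leaving $792.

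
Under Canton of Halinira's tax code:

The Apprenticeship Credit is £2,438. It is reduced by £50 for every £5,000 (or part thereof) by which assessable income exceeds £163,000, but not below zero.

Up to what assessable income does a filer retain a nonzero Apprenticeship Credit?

£403,000

After 48 increments the reduction is 48 × £50 = £2,400, leaving £38; one more increment wipes it out. Increment 48 ends at excess 48 × £5,000 = £240,000, so the highest qualifying income is £163,000 + £240,000 = £403,000.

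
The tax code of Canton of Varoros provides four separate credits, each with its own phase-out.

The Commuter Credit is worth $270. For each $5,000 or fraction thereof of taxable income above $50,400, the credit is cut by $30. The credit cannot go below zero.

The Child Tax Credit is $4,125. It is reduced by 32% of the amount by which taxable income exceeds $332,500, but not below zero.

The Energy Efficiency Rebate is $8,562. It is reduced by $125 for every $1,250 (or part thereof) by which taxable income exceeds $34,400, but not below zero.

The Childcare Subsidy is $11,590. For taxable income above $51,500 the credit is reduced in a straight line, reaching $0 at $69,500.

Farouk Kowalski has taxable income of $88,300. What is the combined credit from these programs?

$7,217

Commuter Credit: income exceeds $50,400 by $37,900, which is 8 full-or-partial $5,000 increments; reduction = 8 × $30 = $240, leaving $30.
Child Tax Credit: $88,300 is at or below the $332,500 threshold, so the full $4,125 applies.
Energy Efficiency Rebate: income exceeds $34,400 by $53,900, which is 44 full-or-partial $1,250 increments; reduction = 44 × $125 = $5,500, leaving $3,062.
Childcare Subsidy: $88,300 is at or above $69,500, so the credit is $0.
Total: $30 + $4,125 + $3,062 + $0 = $7,217.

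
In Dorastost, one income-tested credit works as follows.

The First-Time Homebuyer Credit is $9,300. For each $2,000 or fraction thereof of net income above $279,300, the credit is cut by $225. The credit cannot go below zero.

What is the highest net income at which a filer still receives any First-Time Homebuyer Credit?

$361,300

After 41 increments the reduction is 41 × $225 = $9,225, leaving $75; one more increment wipes it out. Increment 41 ends at excess 41 × $2,000 = $82,000, so the highest qualifying income is $279,300 + $82,000 = $361,300.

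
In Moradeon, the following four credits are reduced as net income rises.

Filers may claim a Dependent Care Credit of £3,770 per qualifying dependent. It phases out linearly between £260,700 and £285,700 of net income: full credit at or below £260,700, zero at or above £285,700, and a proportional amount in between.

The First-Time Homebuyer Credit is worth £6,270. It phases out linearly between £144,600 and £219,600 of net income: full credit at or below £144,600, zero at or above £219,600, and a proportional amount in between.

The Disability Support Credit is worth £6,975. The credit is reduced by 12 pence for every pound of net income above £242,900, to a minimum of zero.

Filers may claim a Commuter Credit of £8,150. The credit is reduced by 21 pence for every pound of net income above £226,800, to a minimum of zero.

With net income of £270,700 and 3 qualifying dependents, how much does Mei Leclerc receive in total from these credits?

£10,425

Dependent Care Credit: base = 3 × £3,770 = £11,310. £270,700 is £10,000 into a £25,000 phase-out range, leaving 15,000/25,000 of the credit: £11,310 × 15,000/25,000 = £6,786.
First-Time Homebuyer Credit: £270,700 is at or above £219,600, so the credit is £0.
Disability Support Credit: 12% of the £27,800 excess over £242,900 is £3,336; credit = £6,975 − £3,336 = £3,639.
Commuter Credit: 21% of the £43,900 excess over £226,800 is £9,219 ≥ base, so the credit is £0.
Total: £6,786 + £0 + £3,639 + £0 = £10,425.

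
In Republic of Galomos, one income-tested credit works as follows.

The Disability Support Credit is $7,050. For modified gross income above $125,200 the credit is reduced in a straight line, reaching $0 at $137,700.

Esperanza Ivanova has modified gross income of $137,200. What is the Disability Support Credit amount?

$282

Disability Support Credit: $137,200 is $12,000 into a $12,500 phase-out range, leaving 500/12,500 of the credit: $7,050 × 500/12,500 = $282.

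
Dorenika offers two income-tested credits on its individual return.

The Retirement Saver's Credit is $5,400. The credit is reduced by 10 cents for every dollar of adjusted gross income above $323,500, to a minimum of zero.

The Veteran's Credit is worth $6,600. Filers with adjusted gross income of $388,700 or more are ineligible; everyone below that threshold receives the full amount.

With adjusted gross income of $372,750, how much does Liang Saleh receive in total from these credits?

Retirement Saver's Credit: 10% of the $49,250 excess over $323,500 is $4,925; credit = $5,400 − $4,925 = $475.
Veteran's Credit: $372,750 is below the $388,700 cutoff, so the full $6,600 applies.
Total: $475 + $6,600 = $7,075.

$7,075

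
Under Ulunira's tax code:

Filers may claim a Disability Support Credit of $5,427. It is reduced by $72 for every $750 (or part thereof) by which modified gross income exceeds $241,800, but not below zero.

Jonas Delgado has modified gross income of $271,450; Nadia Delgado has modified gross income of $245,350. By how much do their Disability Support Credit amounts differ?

Jonas ($271,450): Disability Support Credit: income exceeds $241,800 by $29,650, which is 40 full-or-partial $750 increments; reduction = 40 × $72 = $2,880, leaving $2,547.
Nadia ($245,350): Disability Support Credit: income exceeds $241,800 by $3,550, which is 5 full-or-partial $750 increments; reduction = 5 × $72 = $360, leaving $5,067.
Difference: |$2,547 − $5,067| = $2,520.

$2,520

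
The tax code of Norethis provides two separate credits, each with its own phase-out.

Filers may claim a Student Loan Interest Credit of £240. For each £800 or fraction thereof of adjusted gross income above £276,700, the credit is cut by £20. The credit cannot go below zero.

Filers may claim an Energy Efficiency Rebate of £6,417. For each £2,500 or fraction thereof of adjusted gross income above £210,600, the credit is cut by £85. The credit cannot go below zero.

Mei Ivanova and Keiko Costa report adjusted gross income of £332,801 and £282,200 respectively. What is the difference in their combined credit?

£1,800

Mei (£332,801): Student Loan Interest Credit: income exceeds £276,700 by £56,101 → 71 increments × £20 = £1,420 ≥ base, so the credit is £0. Energy Efficiency Rebate: income exceeds £210,600 by £122,201, which is 49 full-or-partial £2,500 increments; reduction = 49 × £85 = £4,165, leaving £2,252. total £0 + £2,252 = £2,252
Keiko (£282,200): Student Loan Interest Credit: income exceeds £276,700 by £5,500, which is 7 full-or-partial £800 increments; reduction = 7 × £20 = £140, leaving £100. Energy Efficiency Rebate: income exceeds £210,600 by £71,600, which is 29 full-or-partial £2,500 increments; reduction = 29 × £85 = £2,465, leaving £3,952. total £100 + £3,952 = £4,052
Difference: |£2,252 − £4,052| = £1,800.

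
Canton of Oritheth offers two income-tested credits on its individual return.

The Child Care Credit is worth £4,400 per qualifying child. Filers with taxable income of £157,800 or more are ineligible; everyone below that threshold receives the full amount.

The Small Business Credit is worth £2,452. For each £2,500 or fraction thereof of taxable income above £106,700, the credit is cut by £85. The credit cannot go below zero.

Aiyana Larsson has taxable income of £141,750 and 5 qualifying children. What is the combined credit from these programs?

Child Care Credit: base = 5 × £4,400 = £22,000. £141,750 is below the £157,800 cutoff, so the full £22,000 applies.
Small Business Credit: income exceeds £106,700 by £35,050, which is 15 full-or-partial £2,500 increments; reduction = 15 × £85 = £1,275, leaving £1,177.
Total: £22,000 + £1,177 = £23,177.

£23,177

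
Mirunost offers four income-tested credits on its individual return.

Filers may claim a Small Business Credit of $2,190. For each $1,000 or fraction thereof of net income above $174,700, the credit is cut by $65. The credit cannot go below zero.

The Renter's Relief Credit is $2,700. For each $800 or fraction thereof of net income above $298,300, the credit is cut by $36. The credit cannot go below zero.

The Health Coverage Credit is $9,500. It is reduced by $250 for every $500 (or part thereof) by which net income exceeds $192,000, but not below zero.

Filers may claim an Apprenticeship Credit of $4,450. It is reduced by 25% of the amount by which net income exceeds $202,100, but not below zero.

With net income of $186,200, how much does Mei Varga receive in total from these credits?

$18,060

Small Business Credit: income exceeds $174,700 by $11,500, which is 12 full-or-partial $1,000 increments; reduction = 12 × $65 = $780, leaving $1,410.
Renter's Relief Credit: $186,200 is at or below the $298,300 threshold, so the full $2,700 applies.
Health Coverage Credit: $186,200 is at or below the $192,000 threshold, so the full $9,500 applies.
Apprenticeship Credit: $186,200 is at or below the $202,100 threshold, so the full $4,450 applies.
Total: $1,410 + $2,700 + $9,500 + $4,450 = $18,060.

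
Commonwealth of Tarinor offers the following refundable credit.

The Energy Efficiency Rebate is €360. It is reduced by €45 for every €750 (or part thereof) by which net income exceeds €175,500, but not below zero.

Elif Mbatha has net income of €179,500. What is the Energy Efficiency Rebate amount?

Energy Efficiency Rebate: income exceeds €175,500 by €4,000, which is 6 full-or-partial €750 increments; reduction = 6 × €45 = €270, leaving €90.

€90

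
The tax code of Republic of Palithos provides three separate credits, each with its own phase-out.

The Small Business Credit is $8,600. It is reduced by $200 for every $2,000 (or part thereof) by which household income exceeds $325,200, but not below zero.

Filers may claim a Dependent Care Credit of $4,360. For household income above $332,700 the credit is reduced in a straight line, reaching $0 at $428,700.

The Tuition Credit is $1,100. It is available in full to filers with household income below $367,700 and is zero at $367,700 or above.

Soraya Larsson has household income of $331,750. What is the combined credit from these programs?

Small Business Credit: income exceeds $325,200 by $6,550, which is 4 full-or-partial $2,000 increments; reduction = 4 × $200 = $800, leaving $7,800.
Dependent Care Credit: $331,750 is at or below the $332,700 threshold, so the full $4,360 applies.
Tuition Credit: $331,750 is below the $367,700 cutoff, so the full $1,100 applies.
Total: $7,800 + $4,360 + $1,100 = $13,260.

$13,260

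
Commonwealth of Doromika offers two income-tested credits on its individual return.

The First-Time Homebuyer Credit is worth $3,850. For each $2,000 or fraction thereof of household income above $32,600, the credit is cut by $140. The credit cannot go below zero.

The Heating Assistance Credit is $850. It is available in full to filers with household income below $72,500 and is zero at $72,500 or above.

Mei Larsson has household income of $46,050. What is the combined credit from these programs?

First-Time Homebuyer Credit: income exceeds $32,600 by $13,450, which is 7 full-or-partial $2,000 increments; reduction = 7 × $140 = $980, leaving $2,870.
Heating Assistance Credit: $46,050 is below the $72,500 cutoff, so the full $850 applies.
Total: $2,870 + $850 = $3,720.

$3,720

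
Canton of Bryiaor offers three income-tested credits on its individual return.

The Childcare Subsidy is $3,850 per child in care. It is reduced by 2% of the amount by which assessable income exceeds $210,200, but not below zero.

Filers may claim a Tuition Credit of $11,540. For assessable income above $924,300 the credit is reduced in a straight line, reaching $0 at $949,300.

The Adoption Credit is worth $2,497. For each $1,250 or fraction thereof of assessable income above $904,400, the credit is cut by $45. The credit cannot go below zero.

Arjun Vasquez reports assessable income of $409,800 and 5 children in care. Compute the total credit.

Childcare Subsidy: base = 5 × $3,850 = $19,250. 2% of the $199,600 excess over $210,200 is $3,992; credit = $19,250 − $3,992 = $15,258.
Tuition Credit: $409,800 is at or below the $924,300 threshold, so the full $11,540 applies.
Adoption Credit: $409,800 is at or below the $904,400 threshold, so the full $2,497 applies.
Total: $15,258 + $11,540 + $2,497 = $29,295.

$29,295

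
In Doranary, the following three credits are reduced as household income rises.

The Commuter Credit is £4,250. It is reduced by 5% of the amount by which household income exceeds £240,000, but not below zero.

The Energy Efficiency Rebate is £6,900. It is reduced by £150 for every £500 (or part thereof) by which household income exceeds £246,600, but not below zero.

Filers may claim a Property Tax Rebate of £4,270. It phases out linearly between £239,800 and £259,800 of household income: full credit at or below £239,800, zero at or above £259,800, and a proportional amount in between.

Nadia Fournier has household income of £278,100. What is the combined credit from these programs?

£2,345

Commuter Credit: 5% of the £38,100 excess over £240,000 is £1,905; credit = £4,250 − £1,905 = £2,345.
Energy Efficiency Rebate: income exceeds £246,600 by £31,500 → 63 increments × £150 = £9,450 ≥ base, so the credit is £0.
Property Tax Rebate: £278,100 is at or above £259,800, so the credit is £0.
Total: £2,345 + £0 + £0 = £2,345.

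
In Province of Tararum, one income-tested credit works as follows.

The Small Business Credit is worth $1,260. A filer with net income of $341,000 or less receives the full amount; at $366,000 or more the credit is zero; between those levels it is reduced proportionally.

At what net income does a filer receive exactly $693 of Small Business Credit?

$693 is 693/1,260 of the full $1,260, so 567/1,260 of the $25,000 range has been used: income = $341,000 + $25,000 × 567/1,260 = $352,250.

$352,250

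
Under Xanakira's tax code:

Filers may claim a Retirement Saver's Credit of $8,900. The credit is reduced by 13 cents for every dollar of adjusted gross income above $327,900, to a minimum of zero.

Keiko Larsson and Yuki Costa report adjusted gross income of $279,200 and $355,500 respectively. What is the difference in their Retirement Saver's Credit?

$3,588

Keiko ($279,200): Retirement Saver's Credit: $279,200 is at or below the $327,900 threshold, so the full $8,900 applies.
Yuki ($355,500): Retirement Saver's Credit: 13% of the $27,600 excess over $327,900 is $3,588; credit = $8,900 − $3,588 = $5,312.
Difference: |$8,900 − $5,312| = $3,588.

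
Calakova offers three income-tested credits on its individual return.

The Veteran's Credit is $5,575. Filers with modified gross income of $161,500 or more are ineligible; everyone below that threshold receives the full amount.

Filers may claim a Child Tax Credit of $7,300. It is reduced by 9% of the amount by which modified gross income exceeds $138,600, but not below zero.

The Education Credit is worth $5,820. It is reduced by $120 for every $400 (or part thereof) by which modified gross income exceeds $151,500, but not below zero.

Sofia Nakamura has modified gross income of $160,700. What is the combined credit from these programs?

$13,946

Veteran's Credit: $160,700 is below the $161,500 cutoff, so the full $5,575 applies.
Child Tax Credit: 9% of the $22,100 excess over $138,600 is $1,989; credit = $7,300 − $1,989 = $5,311.
Education Credit: income exceeds $151,500 by $9,200, which is 23 full-or-partial $400 increments; reduction = 23 × $120 = $2,760, leaving $3,060.
Total: $5,575 + $5,311 + $3,060 = $13,946.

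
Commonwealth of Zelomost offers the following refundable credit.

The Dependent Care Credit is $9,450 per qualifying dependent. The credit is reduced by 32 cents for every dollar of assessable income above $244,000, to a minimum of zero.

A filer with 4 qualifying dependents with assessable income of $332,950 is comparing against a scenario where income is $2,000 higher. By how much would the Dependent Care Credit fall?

At $332,950 — base = 4 × $9,450 = $37,800. 32% of the $88,950 excess over $244,000 is $28,464; credit = $37,800 − $28,464 = $9,336.
At $334,950 — base = 4 × $9,450 = $37,800. 32% of the $90,950 excess over $244,000 is $29,104; credit = $37,800 − $29,104 = $8,696.
Lost: $9,336 − $8,696 = $640.

$640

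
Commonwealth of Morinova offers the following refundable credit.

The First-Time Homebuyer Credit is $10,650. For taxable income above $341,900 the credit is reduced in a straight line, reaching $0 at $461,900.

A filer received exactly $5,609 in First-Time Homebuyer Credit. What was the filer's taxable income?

$5,609 is 5,609/10,650 of the full $10,650, so 5,041/10,650 of the $120,000 range has been used: income = $341,900 + $120,000 × 5,041/10,650 = $398,700.

$398,700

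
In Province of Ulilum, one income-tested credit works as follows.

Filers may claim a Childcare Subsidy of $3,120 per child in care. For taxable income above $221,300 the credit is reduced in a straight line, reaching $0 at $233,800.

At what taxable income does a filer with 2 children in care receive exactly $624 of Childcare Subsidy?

Full credit = 2 × $3,120 = $6,240.
$624 is 624/6,240 of the full $6,240, so 5,616/6,240 of the $12,500 range has been used: income = $221,300 + $12,500 × 5,616/6,240 = $232,550.

$232,550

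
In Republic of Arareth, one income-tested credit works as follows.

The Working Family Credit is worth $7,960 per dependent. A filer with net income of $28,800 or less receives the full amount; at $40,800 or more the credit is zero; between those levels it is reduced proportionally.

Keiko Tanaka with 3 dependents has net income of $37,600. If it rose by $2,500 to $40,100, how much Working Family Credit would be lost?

$4,975

At $37,600 — base = 3 × $7,960 = $23,880. $37,600 is $8,800 into a $12,000 phase-out range, leaving 3,200/12,000 of the credit: $23,880 × 3,200/12,000 = $6,368.
At $40,100 — base = 3 × $7,960 = $23,880. $40,100 is $11,300 into a $12,000 phase-out range, leaving 700/12,000 of the credit: $23,880 × 700/12,000 = $1,393.
Lost: $6,368 − $1,393 = $4,975.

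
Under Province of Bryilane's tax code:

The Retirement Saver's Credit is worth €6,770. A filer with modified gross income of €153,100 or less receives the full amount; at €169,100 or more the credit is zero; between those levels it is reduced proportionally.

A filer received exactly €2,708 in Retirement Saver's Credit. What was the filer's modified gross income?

€2,708 is 2,708/6,770 of the full €6,770, so 4,062/6,770 of the €16,000 range has been used: income = €153,100 + €16,000 × 4,062/6,770 = €162,700.

€162,700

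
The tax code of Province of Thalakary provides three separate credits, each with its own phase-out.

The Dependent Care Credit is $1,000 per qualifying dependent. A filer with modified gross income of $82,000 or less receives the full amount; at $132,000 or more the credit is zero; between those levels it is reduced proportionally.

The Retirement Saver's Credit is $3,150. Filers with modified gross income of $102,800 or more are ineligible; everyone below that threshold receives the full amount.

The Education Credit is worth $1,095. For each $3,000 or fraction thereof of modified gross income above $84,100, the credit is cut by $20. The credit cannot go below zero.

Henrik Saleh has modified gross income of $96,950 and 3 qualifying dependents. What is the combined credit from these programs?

Dependent Care Credit: base = 3 × $1,000 = $3,000. $96,950 is $14,950 into a $50,000 phase-out range, leaving 35,050/50,000 of the credit: $3,000 × 35,050/50,000 = $2,103.
Retirement Saver's Credit: $96,950 is below the $102,800 cutoff, so the full $3,150 applies.
Education Credit: income exceeds $84,100 by $12,850, which is 5 full-or-partial $3,000 increments; reduction = 5 × $20 = $100, leaving $995.
Total: $2,103 + $3,150 + $995 = $6,248.

$6,248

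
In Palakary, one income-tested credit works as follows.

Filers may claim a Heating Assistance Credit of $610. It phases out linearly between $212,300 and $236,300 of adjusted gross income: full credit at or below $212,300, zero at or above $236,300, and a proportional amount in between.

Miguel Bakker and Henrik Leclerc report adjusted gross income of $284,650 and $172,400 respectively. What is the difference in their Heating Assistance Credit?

$610

Miguel ($284,650): Heating Assistance Credit: $284,650 is at or above $236,300, so the credit is $0.
Henrik ($172,400): Heating Assistance Credit: $172,400 is at or below the $212,300 threshold, so the full $610 applies.
Difference: |$0 − $610| = $610.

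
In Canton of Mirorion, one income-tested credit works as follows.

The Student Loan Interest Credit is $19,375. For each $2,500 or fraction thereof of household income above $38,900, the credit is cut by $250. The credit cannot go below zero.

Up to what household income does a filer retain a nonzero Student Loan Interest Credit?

$231,400

After 77 increments the reduction is 77 × $250 = $19,250, leaving $125; one more increment wipes it out. Increment 77 ends at excess 77 × $2,500 = $192,500, so the highest qualifying income is $38,900 + $192,500 = $231,400.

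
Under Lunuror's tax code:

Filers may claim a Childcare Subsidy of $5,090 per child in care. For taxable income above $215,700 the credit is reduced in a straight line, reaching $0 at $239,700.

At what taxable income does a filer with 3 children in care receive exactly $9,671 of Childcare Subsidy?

$224,500

Full credit = 3 × $5,090 = $15,270.
$9,671 is 9,671/15,270 of the full $15,270, so 5,599/15,270 of the $24,000 range has been used: income = $215,700 + $24,000 × 5,599/15,270 = $224,500.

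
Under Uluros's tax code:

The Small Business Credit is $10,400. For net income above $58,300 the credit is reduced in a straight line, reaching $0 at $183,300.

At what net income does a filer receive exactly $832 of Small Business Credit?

$173,300

$832 is 832/10,400 of the full $10,400, so 9,568/10,400 of the $125,000 range has been used: income = $58,300 + $125,000 × 9,568/10,400 = $173,300.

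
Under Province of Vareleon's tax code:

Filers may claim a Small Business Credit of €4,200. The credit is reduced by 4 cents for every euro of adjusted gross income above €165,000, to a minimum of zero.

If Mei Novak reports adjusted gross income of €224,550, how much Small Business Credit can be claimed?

€1,818

Small Business Credit: 4% of the €59,550 excess over €165,000 is €2,382; credit = €4,200 − €2,382 = €1,818.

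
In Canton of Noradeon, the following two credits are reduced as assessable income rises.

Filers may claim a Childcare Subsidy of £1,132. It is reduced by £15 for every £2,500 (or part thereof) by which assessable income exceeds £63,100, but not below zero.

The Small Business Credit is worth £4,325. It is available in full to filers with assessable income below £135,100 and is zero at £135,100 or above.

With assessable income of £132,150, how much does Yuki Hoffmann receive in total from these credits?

£5,037

Childcare Subsidy: income exceeds £63,100 by £69,050, which is 28 full-or-partial £2,500 increments; reduction = 28 × £15 = £420, leaving £712.
Small Business Credit: £132,150 is below the £135,100 cutoff, so the full £4,325 applies.
Total: £712 + £4,325 = £5,037.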